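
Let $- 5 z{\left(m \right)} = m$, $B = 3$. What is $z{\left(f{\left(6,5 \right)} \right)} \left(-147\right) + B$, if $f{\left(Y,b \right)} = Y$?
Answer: $\frac{897}{5} \approx 179.4$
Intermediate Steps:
$z{\left(m \right)} = - \frac{m}{5}$
$z{\left(f{\left(6,5 \right)} \right)} \left(-147\right) + B = \left(- \frac{1}{5}\right) 6 \left(-147\right) + 3 = \left(- \frac{6}{5}\right) \left(-147\right) + 3 = \frac{882}{5} + 3 = \frac{897}{5}$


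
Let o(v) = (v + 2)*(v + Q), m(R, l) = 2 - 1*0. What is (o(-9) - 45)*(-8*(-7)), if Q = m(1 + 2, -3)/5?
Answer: 4256/5 ≈ 851.20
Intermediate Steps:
m(R, l) = 2 (m(R, l) = 2 + 0 = 2)
Q = ⅖ (Q = 2/5 = 2*(⅕) = ⅖ ≈ 0.40000)
o(v) = (2 + v)*(⅖ + v) (o(v) = (v + 2)*(v + ⅖) = (2 + v)*(⅖ + v))
(o(-9) - 45)*(-8*(-7)) = ((⅘ + (-9)² + (12/5)*(-9)) - 45)*(-8*(-7)) = ((⅘ + 81 - 108/5) - 45)*56 = (301/5 - 45)*56 = (76/5)*56 = 4256/5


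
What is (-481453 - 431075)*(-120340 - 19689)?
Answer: 127780383312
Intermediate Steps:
(-481453 - 431075)*(-120340 - 19689) = -912528*(-140029) = 127780383312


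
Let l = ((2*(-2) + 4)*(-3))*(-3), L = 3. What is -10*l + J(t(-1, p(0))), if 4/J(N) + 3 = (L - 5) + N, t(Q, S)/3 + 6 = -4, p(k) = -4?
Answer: -4/35 ≈ -0.11429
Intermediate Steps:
t(Q, S) = -30 (t(Q, S) = -18 + 3*(-4) = -18 - 12 = -30)
l = 0 (l = ((-4 + 4)*(-3))*(-3) = (0*(-3))*(-3) = 0*(-3) = 0)
J(N) = 4/(-5 + N) (J(N) = 4/(-3 + ((3 - 5) + N)) = 4/(-3 + (-2 + N)) = 4/(-5 + N))
-10*l + J(t(-1, p(0))) = -10*0 + 4/(-5 - 30) = 0 + 4/(-35) = 0 + 4*(-1/35) = 0 - 4/35 = -4/35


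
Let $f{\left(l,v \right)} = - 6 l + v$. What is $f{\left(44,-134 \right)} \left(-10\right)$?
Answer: $3980$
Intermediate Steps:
$f{\left(l,v \right)} = v - 6 l$
$f{\left(44,-134 \right)} \left(-10\right) = \left(-134 - 264\right) \left(-10\right) = \left(-398\right) \left(-10\right) = 3980$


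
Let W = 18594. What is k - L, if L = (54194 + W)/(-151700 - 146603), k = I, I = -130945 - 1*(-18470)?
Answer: -33551557137/298303 ≈ -1.1247e+5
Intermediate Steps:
I = -112475 (I = -130945 + 18470 = -112475)
k = -112475
L = -72788/298303 (L = (54194 + 18594)/(-151700 - 146603) = 72788/(-298303) = 72788*(-1/298303) = -72788/298303 ≈ -0.24401)
k - L = -112475 - 1*(-72788/298303) = -112475 + 72788/298303 = -33551557137/298303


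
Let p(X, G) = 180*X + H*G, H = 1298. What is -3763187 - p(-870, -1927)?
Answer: -1105341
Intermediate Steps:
p(X, G) = 180*X + 1298*G
-3763187 - p(-870, -1927) = -3763187 - (180*(-870) + 1298*(-1927)) = -3763187 - (-156600 - 2501246) = -3763187 - 1*(-2657846) = -3763187 + 2657846 = -1105341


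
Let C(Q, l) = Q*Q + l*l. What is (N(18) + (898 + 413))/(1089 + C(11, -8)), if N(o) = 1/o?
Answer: 23599/22932 ≈ 1.0291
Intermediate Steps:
N(o) = 1/o
C(Q, l) = Q² + l²
(N(18) + (898 + 413))/(1089 + C(11, -8)) = (1/18 + (898 + 413))/(1089 + (11² + (-8)²)) = (1/18 + 1311)/(1089 + (121 + 64)) = 23599/(18*(1089 + 185)) = (23599/18)/1274 = (23599/18)*(1/1274) = 23599/22932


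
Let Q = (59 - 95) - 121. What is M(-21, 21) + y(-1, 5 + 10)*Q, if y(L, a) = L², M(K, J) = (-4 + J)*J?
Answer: 200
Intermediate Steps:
M(K, J) = J*(-4 + J)
Q = -157 (Q = -36 - 121 = -157)
M(-21, 21) + y(-1, 5 + 10)*Q = 21*(-4 + 21) + (-1)²*(-157) = 21*17 + 1*(-157) = 357 - 157 = 200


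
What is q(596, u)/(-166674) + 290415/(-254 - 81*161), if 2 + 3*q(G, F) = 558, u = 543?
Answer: -14522128115/664779249 ≈ -21.845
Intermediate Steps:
q(G, F) = 556/3 (q(G, F) = -⅔ + (⅓)*558 = -⅔ + 186 = 556/3)
q(596, u)/(-166674) + 290415/(-254 - 81*161) = (556/3)/(-166674) + 290415/(-254 - 81*161) = (556/3)*(-1/166674) + 290415/(-254 - 13041) = -278/250011 + 290415/(-13295) = -278/250011 + 290415*(-1/13295) = -278/250011 - 58083/2659 = -14522128115/664779249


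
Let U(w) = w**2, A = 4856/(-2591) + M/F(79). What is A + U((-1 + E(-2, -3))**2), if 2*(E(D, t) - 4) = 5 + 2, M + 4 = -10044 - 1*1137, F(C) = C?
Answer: 5376299185/3275024 ≈ 1641.6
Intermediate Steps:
M = -11185 (M = -4 + (-10044 - 1*1137) = -4 + (-10044 - 1137) = -4 - 11181 = -11185)
A = -29363959/204689 (A = 4856/(-2591) - 11185/79 = 4856*(-1/2591) - 11185*1/79 = -4856/2591 - 11185/79 = -29363959/204689 ≈ -143.46)
E(D, t) = 15/2 (E(D, t) = 4 + (5 + 2)/2 = 4 + (1/2)*7 = 4 + 7/2 = 15/2)
A + U((-1 + E(-2, -3))**2) = -29363959/204689 + ((-1 + 15/2)**2)**2 = -29363959/204689 + ((13/2)**2)**2 = -29363959/204689 + (169/4)**2 = -29363959/204689 + 28561/16 = 5376299185/3275024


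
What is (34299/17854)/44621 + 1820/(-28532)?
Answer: -51748166029/811799937346 ≈ -0.063745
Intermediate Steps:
(34299/17854)/44621 + 1820/(-28532) = (34299*(1/17854))*(1/44621) + 1820*(-1/28532) = (34299/17854)*(1/44621) - 65/1019 = 34299/796663334 - 65/1019 = -51748166029/811799937346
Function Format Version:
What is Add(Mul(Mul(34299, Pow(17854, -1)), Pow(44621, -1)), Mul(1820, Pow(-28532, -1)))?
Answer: Rational(-51748166029, 811799937346) ≈ -0.063745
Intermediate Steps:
Add(Mul(Mul(34299, Pow(17854, -1)), Pow(44621, -1)), Mul(1820, Pow(-28532, -1))) = Add(Mul(Mul(34299, Rational(1, 17854)), Rational(1, 44621)), Mul(1820, Rational(-1, 28532))) = Add(Mul(Rational(34299, 17854), Rational(1, 44621)), Rational(-65, 1019)) = Add(Rational(34299, 796663334), Rational(-65, 1019)) = Rational(-51748166029, 811799937346)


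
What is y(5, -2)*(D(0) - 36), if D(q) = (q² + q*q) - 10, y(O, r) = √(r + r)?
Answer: -92*I ≈ -92.0*I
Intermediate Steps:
y(O, r) = √2*√r (y(O, r) = √(2*r) = √2*√r)
D(q) = -10 + 2*q² (D(q) = (q² + q²) - 10 = 2*q² - 10 = -10 + 2*q²)
y(5, -2)*(D(0) - 36) = (√2*√(-2))*((-10 + 2*0²) - 36) = (√2*(I*√2))*((-10 + 2*0) - 36) = (2*I)*((-10 + 0) - 36) = (2*I)*(-10 - 36) = (2*I)*(-46) = -92*I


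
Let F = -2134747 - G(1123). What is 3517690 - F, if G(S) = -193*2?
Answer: 5652051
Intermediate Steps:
G(S) = -386
F = -2134361 (F = -2134747 - 1*(-386) = -2134747 + 386 = -2134361)
3517690 - F = 3517690 - 1*(-2134361) = 3517690 + 2134361 = 5652051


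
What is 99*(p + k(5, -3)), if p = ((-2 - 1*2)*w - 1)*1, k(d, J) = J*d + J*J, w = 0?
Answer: -693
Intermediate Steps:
k(d, J) = J**2 + J*d (k(d, J) = J*d + J**2 = J**2 + J*d)
p = -1 (p = ((-2 - 1*2)*0 - 1)*1 = ((-2 - 2)*0 - 1)*1 = (-4*0 - 1)*1 = (0 - 1)*1 = -1*1 = -1)
99*(p + k(5, -3)) = 99*(-1 - 3*(-3 + 5)) = 99*(-1 - 3*2) = 99*(-1 - 6) = 99*(-7) = -693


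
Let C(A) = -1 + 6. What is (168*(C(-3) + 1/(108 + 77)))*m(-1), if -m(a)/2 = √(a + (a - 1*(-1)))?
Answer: -311136*I/185 ≈ -1681.8*I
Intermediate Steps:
m(a) = -2*√(1 + 2*a) (m(a) = -2*√(a + (a - 1*(-1))) = -2*√(a + (a + 1)) = -2*√(a + (1 + a)) = -2*√(1 + 2*a))
C(A) = 5
(168*(C(-3) + 1/(108 + 77)))*m(-1) = (168*(5 + 1/(108 + 77)))*(-2*√(1 + 2*(-1))) = (168*(5 + 1/185))*(-2*√(1 - 2)) = (168*(5 + 1/185))*(-2*I) = (168*(926/185))*(-2*I) = 155568*(-2*I)/185 = -311136*I/185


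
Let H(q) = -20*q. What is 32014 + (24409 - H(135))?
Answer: 59123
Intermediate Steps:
32014 + (24409 - H(135)) = 32014 + (24409 - (-20)*135) = 32014 + (24409 - 1*(-2700)) = 32014 + (24409 + 2700) = 32014 + 27109 = 59123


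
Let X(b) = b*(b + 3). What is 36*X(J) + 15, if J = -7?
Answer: 1023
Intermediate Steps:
X(b) = b*(3 + b)
36*X(J) + 15 = 36*(-7*(3 - 7)) + 15 = 36*(-7*(-4)) + 15 = 36*28 + 15 = 1008 + 15 = 1023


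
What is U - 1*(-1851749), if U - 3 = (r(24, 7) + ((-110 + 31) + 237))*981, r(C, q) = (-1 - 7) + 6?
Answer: 2004788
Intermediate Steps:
r(C, q) = -2 (r(C, q) = -8 + 6 = -2)
U = 153039 (U = 3 + (-2 + ((-110 + 31) + 237))*981 = 3 + (-2 + (-79 + 237))*981 = 3 + (-2 + 158)*981 = 3 + 156*981 = 3 + 153036 = 153039)
U - 1*(-1851749) = 153039 - 1*(-1851749) = 153039 + 1851749 = 2004788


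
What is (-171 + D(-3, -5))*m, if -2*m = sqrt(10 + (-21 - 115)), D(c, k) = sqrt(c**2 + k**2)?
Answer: 3*I*sqrt(14)*(171 - sqrt(34))/2 ≈ 927.01*I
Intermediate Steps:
m = -3*I*sqrt(14)/2 (m = -sqrt(10 + (-21 - 115))/2 = -sqrt(10 - 136)/2 = -3*I*sqrt(14)/2 ≈ -5.6125*I)
(-171 + D(-3, -5))*m = (-171 + sqrt((-3)**2 + (-5)**2))*(-3*I*sqrt(14)/2) = (-171 + sqrt(9 + 25))*(-3*I*sqrt(14)/2) = (-171 + sqrt(34))*(-3*I*sqrt(14)/2) = -3*I*sqrt(14)*(-171 + sqrt(34))/2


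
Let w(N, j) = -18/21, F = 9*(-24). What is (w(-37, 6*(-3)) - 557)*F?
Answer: 843480/7 ≈ 1.2050e+5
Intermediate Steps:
F = -216
w(N, j) = -6/7 (w(N, j) = -18*1/21 = -6/7)
(w(-37, 6*(-3)) - 557)*F = (-6/7 - 557)*(-216) = -3905/7*(-216) = 843480/7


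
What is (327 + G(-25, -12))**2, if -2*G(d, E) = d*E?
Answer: 31329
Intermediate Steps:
G(d, E) = -E*d/2 (G(d, E) = -d*E/2 = -E*d/2)
(327 + G(-25, -12))**2 = (327 - 1/2*(-12)*(-25))**2 = (327 - 150)**2 = 177**2 = 31329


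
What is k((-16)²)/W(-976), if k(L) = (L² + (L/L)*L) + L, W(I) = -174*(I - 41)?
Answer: 11008/29493 ≈ 0.37324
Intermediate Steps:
W(I) = 7134 - 174*I (W(I) = -174*(-41 + I) = 7134 - 174*I)
k(L) = L² + 2*L (k(L) = (L² + 1*L) + L = (L² + L) + L = (L + L²) + L = L² + 2*L)
k((-16)²)/W(-976) = ((-16)²*(2 + (-16)²))/(7134 - 174*(-976)) = (256*(2 + 256))/(7134 + 169824) = (256*258)/176958 = 66048*(1/176958) = 11008/29493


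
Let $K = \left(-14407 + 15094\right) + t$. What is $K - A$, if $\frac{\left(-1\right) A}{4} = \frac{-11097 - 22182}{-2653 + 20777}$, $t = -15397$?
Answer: $- \frac{66684289}{4531} \approx -14717.0$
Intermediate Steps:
$A = \frac{33279}{4531}$ ($A = - 4 \frac{-11097 - 22182}{-2653 + 20777} = - 4 \left(- \frac{33279}{18124}\right) = - 4 \left(\left(-33279\right) \frac{1}{18124}\right) = \left(-4\right) \left(- \frac{33279}{18124}\right) = \frac{33279}{4531} \approx 7.3447$)
$K = -14710$ ($K = \left(-14407 + 15094\right) - 15397 = 687 - 15397 = -14710$)
$K - A = -14710 - \frac{33279}{4531} = - \frac{66684289}{4531}$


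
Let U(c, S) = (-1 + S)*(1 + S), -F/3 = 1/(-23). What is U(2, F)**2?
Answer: 270400/279841 ≈ 0.96626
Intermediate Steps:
F = 3/23 (F = -3/(-23) = -3*(-1/23) = 3/23 ≈ 0.13043)
U(c, S) = (1 + S)*(-1 + S)
U(2, F)**2 = (-1 + (3/23)**2)**2 = (-1 + 9/529)**2 = (-520/529)**2 = 270400/279841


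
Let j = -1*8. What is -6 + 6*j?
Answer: -54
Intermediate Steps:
j = -8
-6 + 6*j = -6 + 6*(-8) = -6 - 48 = -54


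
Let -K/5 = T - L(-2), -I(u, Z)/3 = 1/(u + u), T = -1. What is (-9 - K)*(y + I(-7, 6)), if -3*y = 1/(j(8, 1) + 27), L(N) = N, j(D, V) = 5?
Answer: -137/168 ≈ -0.81548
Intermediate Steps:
I(u, Z) = -3/(2*u) (I(u, Z) = -3/(u + u) = -3*1/(2*u) = -3/(2*u))
K = -5 (K = -5*(-1 - 1*(-2)) = -5*(-1 + 2) = -5*1 = -5)
y = -1/96 (y = -1/(3*(5 + 27)) = -⅓/32 = -⅓*1/32 = -1/96 ≈ -0.010417)
(-9 - K)*(y + I(-7, 6)) = (-9 - 1*(-5))*(-1/96 - 3/2/(-7)) = (-9 + 5)*(-1/96 - 3/2*(-⅐)) = -4*(-1/96 + 3/14) = -4*137/672 = -137/168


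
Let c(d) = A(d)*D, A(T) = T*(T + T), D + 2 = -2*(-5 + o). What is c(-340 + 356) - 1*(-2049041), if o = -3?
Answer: 2056209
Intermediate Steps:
D = 14 (D = -2 - 2*(-5 - 3) = -2 - 2*(-8) = -2 + 16 = 14)
A(T) = 2*T² (A(T) = T*(2*T) = 2*T²)
c(d) = 28*d² (c(d) = (2*d²)*14 = 28*d²)
c(-340 + 356) - 1*(-2049041) = 28*(-340 + 356)² - 1*(-2049041) = 28*16² + 2049041 = 28*256 + 2049041 = 7168 + 2049041 = 2056209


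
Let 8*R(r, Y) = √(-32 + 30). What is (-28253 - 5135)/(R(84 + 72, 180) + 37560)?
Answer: -40129704960/45144115201 + 133552*I*√2/45144115201 ≈ -0.88892 + 4.1837e-6*I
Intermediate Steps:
R(r, Y) = I*√2/8 (R(r, Y) = √(-32 + 30)/8 = √(-2)/8 = (I*√2)/8 = I*√2/8)
(-28253 - 5135)/(R(84 + 72, 180) + 37560) = (-28253 - 5135)/(I*√2/8 + 37560) = -33388/(37560 + I*√2/8)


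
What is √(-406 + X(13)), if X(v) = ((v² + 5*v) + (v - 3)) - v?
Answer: 5*I*√7 ≈ 13.229*I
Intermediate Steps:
X(v) = -3 + v² + 5*v (X(v) = ((v² + 5*v) + (-3 + v)) - v = (-3 + v² + 6*v) - v = -3 + v² + 5*v)
√(-406 + X(13)) = √(-406 + (-3 + 13² + 5*13)) = √(-406 + (-3 + 169 + 65)) = √(-406 + 231) = √(-175) = 5*I*√7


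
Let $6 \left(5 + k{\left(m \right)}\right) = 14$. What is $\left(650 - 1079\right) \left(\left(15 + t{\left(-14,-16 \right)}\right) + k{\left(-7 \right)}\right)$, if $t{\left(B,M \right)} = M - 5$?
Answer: $3718$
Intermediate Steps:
$k{\left(m \right)} = - \frac{8}{3}$ ($k{\left(m \right)} = -5 + \frac{1}{6} \cdot 14 = -5 + \frac{7}{3} = - \frac{8}{3}$)
$t{\left(B,M \right)} = -5 + M$ ($t{\left(B,M \right)} = M - 5 = -5 + M$)
$\left(650 - 1079\right) \left(\left(15 + t{\left(-14,-16 \right)}\right) + k{\left(-7 \right)}\right) = \left(650 - 1079\right) \left(\left(15 - 21\right) - \frac{8}{3}\right) = - 429 \left(\left(15 - 21\right) - \frac{8}{3}\right) = - 429 \left(-6 - \frac{8}{3}\right) = \left(-429\right) \left(- \frac{26}{3}\right) = 3718$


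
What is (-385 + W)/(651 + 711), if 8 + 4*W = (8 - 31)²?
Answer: -1019/5448 ≈ -0.18704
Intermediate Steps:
W = 521/4 (W = -2 + (8 - 31)²/4 = -2 + (¼)*(-23)² = -2 + (¼)*529 = -2 + 529/4 = 521/4 ≈ 130.25)
(-385 + W)/(651 + 711) = (-385 + 521/4)/(651 + 711) = -1019/4/1362 = -1019/4*1/1362 = -1019/5448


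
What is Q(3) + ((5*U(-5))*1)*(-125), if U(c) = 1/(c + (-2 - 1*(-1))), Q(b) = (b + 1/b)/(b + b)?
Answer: 1885/18 ≈ 104.72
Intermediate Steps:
Q(b) = (b + 1/b)/(2*b) (Q(b) = (b + 1/b)/((2*b)) = (b + 1/b)*(1/(2*b)) = (b + 1/b)/(2*b))
U(c) = 1/(-1 + c) (U(c) = 1/(c + (-2 + 1)) = 1/(c - 1) = 1/(-1 + c))
Q(3) + ((5*U(-5))*1)*(-125) = (½)*(1 + 3²)/3² + ((5/(-1 - 5))*1)*(-125) = (½)*(⅑)*(1 + 9) + ((5/(-6))*1)*(-125) = (½)*(⅑)*10 + ((5*(-⅙))*1)*(-125) = 5/9 - ⅚*1*(-125) = 5/9 - ⅚*(-125) = 5/9 + 625/6 = 1885/18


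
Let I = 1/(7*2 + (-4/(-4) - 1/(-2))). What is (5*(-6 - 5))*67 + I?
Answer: -114233/31 ≈ -3684.9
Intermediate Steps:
I = 2/31 (I = 1/(14 + (-4*(-¼) - 1*(-½))) = 1/(14 + (1 + ½)) = 1/(14 + 3/2) = 1/(31/2) = 2/31 ≈ 0.064516)
(5*(-6 - 5))*67 + I = (5*(-6 - 5))*67 + 2/31 = (5*(-11))*67 + 2/31 = -55*67 + 2/31 = -3685 + 2/31 = -114233/31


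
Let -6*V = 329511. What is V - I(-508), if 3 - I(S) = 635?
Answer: -108573/2 ≈ -54287.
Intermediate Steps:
V = -109837/2 (V = -1/6*329511 = -109837/2 ≈ -54919.)
I(S) = -632 (I(S) = 3 - 1*635 = 3 - 635 = -632)
V - I(-508) = -109837/2 - 1*(-632) = -109837/2 + 632 = -108573/2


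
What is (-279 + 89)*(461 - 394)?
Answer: -12730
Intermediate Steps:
(-279 + 89)*(461 - 394) = -190*67 = -12730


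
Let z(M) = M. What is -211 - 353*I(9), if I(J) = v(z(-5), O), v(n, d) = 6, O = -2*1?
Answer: -2329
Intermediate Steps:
O = -2
I(J) = 6
-211 - 353*I(9) = -211 - 353*6 = -211 - 2118 = -2329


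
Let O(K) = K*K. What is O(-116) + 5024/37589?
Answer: 505802608/37589 ≈ 13456.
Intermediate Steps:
O(K) = K²
O(-116) + 5024/37589 = (-116)² + 5024/37589 = 13456 + 5024*(1/37589) = 13456 + 5024/37589 = 505802608/37589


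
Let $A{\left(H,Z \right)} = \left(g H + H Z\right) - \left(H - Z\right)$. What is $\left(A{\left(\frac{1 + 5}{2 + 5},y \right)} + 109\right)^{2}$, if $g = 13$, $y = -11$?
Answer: $\frac{478864}{49} \approx 9772.7$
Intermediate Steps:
$A{\left(H,Z \right)} = Z + 12 H + H Z$ ($A{\left(H,Z \right)} = \left(13 H + H Z\right) - \left(H - Z\right) = Z + 12 H + H Z$)
$\left(A{\left(\frac{1 + 5}{2 + 5},y \right)} + 109\right)^{2} = \left(\left(-11 + 12 \frac{1 + 5}{2 + 5} + \frac{1 + 5}{2 + 5} \left(-11\right)\right) + 109\right)^{2} = \left(\left(-11 + 12 \cdot \frac{6}{7} + \frac{6}{7} \left(-11\right)\right) + 109\right)^{2} = \left(\left(-11 + \frac{72}{7} - \frac{66}{7}\right) + 109\right)^{2} = \left(- \frac{71}{7} + 109\right)^{2} = \left(\frac{692}{7}\right)^{2} = \frac{478864}{49}$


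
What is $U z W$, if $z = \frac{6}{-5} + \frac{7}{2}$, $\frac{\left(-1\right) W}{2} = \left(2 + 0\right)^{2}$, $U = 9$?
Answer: $- \frac{828}{5} \approx -165.6$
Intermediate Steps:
$W = -8$ ($W = - 2 \left(2 + 0\right)^{2} = - 2 \cdot 2^{2} = \left(-2\right) 4 = -8$)
$z = \frac{23}{10}$ ($z = 6 \left(- \frac{1}{5}\right) + 7 \cdot \frac{1}{2} = - \frac{6}{5} + \frac{7}{2} = \frac{23}{10} \approx 2.3$)
$U z W = 9 \cdot \frac{23}{10} \left(-8\right) = \frac{207}{10} \left(-8\right) = - \frac{828}{5}$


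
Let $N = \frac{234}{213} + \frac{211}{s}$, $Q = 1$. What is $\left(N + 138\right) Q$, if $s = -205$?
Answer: $\frac{2009599}{14555} \approx 138.07$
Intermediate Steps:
$N = \frac{1009}{14555}$ ($N = \frac{234}{213} + \frac{211}{-205} = 234 \cdot \frac{1}{213} + 211 \left(- \frac{1}{205}\right) = \frac{78}{71} - \frac{211}{205} = \frac{1009}{14555} \approx 0.069323$)
$\left(N + 138\right) Q = \left(\frac{1009}{14555} + 138\right) 1 = \frac{2009599}{14555} \cdot 1 = \frac{2009599}{14555}$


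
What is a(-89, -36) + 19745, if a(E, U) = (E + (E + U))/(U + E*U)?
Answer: 31275973/1584 ≈ 19745.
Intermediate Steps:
a(E, U) = (U + 2*E)/(U + E*U)
a(-89, -36) + 19745 = (-36 + 2*(-89))/((-36)*(1 - 89)) + 19745 = -1/36*(-36 - 178)/(-88) + 19745 = -1/36*(-1/88)*(-214) + 19745 = -107/1584 + 19745 = 31275973/1584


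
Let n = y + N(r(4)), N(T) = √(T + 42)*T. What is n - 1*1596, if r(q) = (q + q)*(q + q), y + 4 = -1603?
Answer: -3203 + 64*√106 ≈ -2544.1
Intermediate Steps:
y = -1607 (y = -4 - 1603 = -1607)
r(q) = 4*q² (r(q) = (2*q)*(2*q) = 4*q²)
N(T) = T*√(42 + T) (N(T) = √(42 + T)*T = T*√(42 + T))
n = -1607 + 64*√106 (n = -1607 + (4*4²)*√(42 + 4*4²) = -1607 + (4*16)*√(42 + 4*16) = -1607 + 64*√(42 + 64) = -1607 + 64*√106 ≈ -948.08)
n - 1*1596 = (-1607 + 64*√106) - 1*1596 = (-1607 + 64*√106) - 1596 = -3203 + 64*√106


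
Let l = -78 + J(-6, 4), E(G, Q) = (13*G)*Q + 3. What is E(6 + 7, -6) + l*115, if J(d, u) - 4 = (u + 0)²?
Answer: -7681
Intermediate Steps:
J(d, u) = 4 + u² (J(d, u) = 4 + (u + 0)² = 4 + u²)
E(G, Q) = 3 + 13*G*Q (E(G, Q) = 13*G*Q + 3 = 3 + 13*G*Q)
l = -58 (l = -78 + (4 + 4²) = -78 + (4 + 16) = -78 + 20 = -58)
E(6 + 7, -6) + l*115 = (3 + 13*(6 + 7)*(-6)) - 58*115 = (3 + 13*13*(-6)) - 6670 = (3 - 1014) - 6670 = -1011 - 6670 = -7681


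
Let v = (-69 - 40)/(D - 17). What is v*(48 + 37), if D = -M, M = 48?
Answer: 1853/13 ≈ 142.54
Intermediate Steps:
D = -48 (D = -1*48 = -48)
v = 109/65 (v = (-69 - 40)/(-48 - 17) = -109/(-65) = -109*(-1/65) = 109/65 ≈ 1.6769)
v*(48 + 37) = 109*(48 + 37)/65 = (109/65)*85 = 1853/13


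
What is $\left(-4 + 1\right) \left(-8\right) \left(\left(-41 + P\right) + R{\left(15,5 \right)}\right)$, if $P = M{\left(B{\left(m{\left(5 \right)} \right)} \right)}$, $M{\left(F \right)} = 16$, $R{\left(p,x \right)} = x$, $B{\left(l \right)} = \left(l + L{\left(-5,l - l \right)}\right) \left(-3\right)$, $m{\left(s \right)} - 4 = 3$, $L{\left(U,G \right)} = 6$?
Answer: $-480$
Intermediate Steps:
$m{\left(s \right)} = 7$ ($m{\left(s \right)} = 4 + 3 = 7$)
$B{\left(l \right)} = -18 - 3 l$ ($B{\left(l \right)} = \left(l + 6\right) \left(-3\right) = \left(6 + l\right) \left(-3\right) = -18 - 3 l$)
$P = 16$
$\left(-4 + 1\right) \left(-8\right) \left(\left(-41 + P\right) + R{\left(15,5 \right)}\right) = \left(-4 + 1\right) \left(-8\right) \left(\left(-41 + 16\right) + 5\right) = \left(-3\right) \left(-8\right) \left(-25 + 5\right) = 24 \left(-20\right) = -480$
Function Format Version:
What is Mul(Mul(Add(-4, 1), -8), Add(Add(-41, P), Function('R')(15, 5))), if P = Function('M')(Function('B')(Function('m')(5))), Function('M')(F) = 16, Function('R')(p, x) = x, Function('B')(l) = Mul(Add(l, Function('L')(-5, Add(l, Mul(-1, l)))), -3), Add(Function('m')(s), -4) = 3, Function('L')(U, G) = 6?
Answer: -480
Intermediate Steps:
Function('m')(s) = 7 (Function('m')(s) = Add(4, 3) = 7)
Function('B')(l) = Add(-18, Mul(-3, l)) (Function('B')(l) = Mul(Add(l, 6), -3) = Mul(Add(6, l), -3) = Add(-18, Mul(-3, l)))
P = 16
Mul(Mul(Add(-4, 1), -8), Add(Add(-41, P), Function('R')(15, 5))) = Mul(Mul(Add(-4, 1), -8), Add(Add(-41, 16), 5)) = Mul(Mul(-3, -8), Add(-25, 5)) = Mul(24, -20) = -480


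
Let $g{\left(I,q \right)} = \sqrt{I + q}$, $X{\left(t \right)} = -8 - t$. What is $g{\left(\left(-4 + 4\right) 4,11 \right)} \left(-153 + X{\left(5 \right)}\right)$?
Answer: $- 166 \sqrt{11} \approx -550.56$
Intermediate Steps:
$g{\left(\left(-4 + 4\right) 4,11 \right)} \left(-153 + X{\left(5 \right)}\right) = \sqrt{\left(-4 + 4\right) 4 + 11} \left(-153 - 13\right) = \sqrt{0 \cdot 4 + 11} \left(-153 - 13\right) = \sqrt{0 + 11} \left(-153 - 13\right) = \sqrt{11} \left(-166\right) = - 166 \sqrt{11}$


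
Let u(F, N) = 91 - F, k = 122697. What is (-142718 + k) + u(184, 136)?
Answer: -20114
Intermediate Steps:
(-142718 + k) + u(184, 136) = (-142718 + 122697) + (91 - 1*184) = -20021 + (91 - 184) = -20021 - 93 = -20114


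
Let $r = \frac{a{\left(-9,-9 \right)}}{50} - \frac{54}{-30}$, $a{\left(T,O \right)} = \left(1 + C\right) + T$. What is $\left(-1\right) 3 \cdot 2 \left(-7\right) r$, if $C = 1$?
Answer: $\frac{1743}{25} \approx 69.72$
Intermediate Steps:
$a{\left(T,O \right)} = 2 + T$ ($a{\left(T,O \right)} = \left(1 + 1\right) + T = 2 + T$)
$r = \frac{83}{50}$ ($r = \frac{2 - 9}{50} - \frac{54}{-30} = \left(-7\right) \frac{1}{50} - - \frac{9}{5} = - \frac{7}{50} + \frac{9}{5} = \frac{83}{50} \approx 1.66$)
$\left(-1\right) 3 \cdot 2 \left(-7\right) r = \left(-1\right) 3 \cdot 2 \left(-7\right) \frac{83}{50} = \left(-3\right) 2 \left(-7\right) \frac{83}{50} = \left(-6\right) \left(-7\right) \frac{83}{50} = 42 \cdot \frac{83}{50} = \frac{1743}{25}$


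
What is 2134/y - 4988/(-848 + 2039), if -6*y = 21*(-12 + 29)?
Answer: -5676760/141729 ≈ -40.054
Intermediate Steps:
y = -119/2 (y = -7*(-12 + 29)/2 = -7*17/2 = -⅙*357 = -119/2 ≈ -59.500)
2134/y - 4988/(-848 + 2039) = 2134/(-119/2) - 4988/(-848 + 2039) = 2134*(-2/119) - 4988/1191 = -4268/119 - 4988*1/1191 = -4268/119 - 4988/1191 = -5676760/141729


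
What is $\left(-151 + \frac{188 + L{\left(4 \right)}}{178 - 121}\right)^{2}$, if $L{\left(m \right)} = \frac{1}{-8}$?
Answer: $\frac{504047401}{23104} \approx 21816.0$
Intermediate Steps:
$L{\left(m \right)} = - \frac{1}{8}$
$\left(-151 + \frac{188 + L{\left(4 \right)}}{178 - 121}\right)^{2} = \left(-151 + \frac{188 - \frac{1}{8}}{178 - 121}\right)^{2} = \left(-151 + \frac{1503}{8 \cdot 57}\right)^{2} = \left(-151 + \frac{1503}{8} \cdot \frac{1}{57}\right)^{2} = \left(-151 + \frac{501}{152}\right)^{2} = \left(- \frac{22451}{152}\right)^{2} = \frac{504047401}{23104}$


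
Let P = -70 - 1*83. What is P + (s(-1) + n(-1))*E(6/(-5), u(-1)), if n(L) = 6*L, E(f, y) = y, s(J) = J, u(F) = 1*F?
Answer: -146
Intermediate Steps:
u(F) = F
P = -153 (P = -70 - 83 = -153)
P + (s(-1) + n(-1))*E(6/(-5), u(-1)) = -153 + (-1 + 6*(-1))*(-1) = -153 + (-1 - 6)*(-1) = -153 - 7*(-1) = -153 + 7 = -146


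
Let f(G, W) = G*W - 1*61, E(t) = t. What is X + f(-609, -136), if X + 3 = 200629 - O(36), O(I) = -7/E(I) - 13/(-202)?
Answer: 1030402877/3636 ≈ 2.8339e+5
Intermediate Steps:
O(I) = 13/202 - 7/I (O(I) = -7/I - 13/(-202) = -7/I - 13*(-1/202) = -7/I + 13/202 = 13/202 - 7/I)
f(G, W) = -61 + G*W (f(G, W) = G*W - 61 = -61 + G*W)
X = 729476609/3636 (X = -3 + (200629 - (13/202 - 7/36)) = -3 + (200629 - 1*(-473/3636)) = -3 + (200629 + 473/3636) = -3 + 729487517/3636 = 729476609/3636 ≈ 2.0063e+5)
X + f(-609, -136) = 729476609/3636 + (-61 - 609*(-136)) = 729476609/3636 + (-61 + 82824) = 729476609/3636 + 82763 = 1030402877/3636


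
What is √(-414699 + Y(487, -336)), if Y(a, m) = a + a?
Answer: 5*I*√16549 ≈ 643.21*I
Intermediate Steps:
Y(a, m) = 2*a
√(-414699 + Y(487, -336)) = √(-414699 + 2*487) = √(-414699 + 974) = √(-413725) = 5*I*√16549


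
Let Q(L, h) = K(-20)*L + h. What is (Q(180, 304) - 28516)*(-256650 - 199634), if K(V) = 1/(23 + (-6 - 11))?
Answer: 12858995688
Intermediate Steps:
K(V) = ⅙ (K(V) = 1/(23 - 17) = 1/6 = ⅙)
Q(L, h) = h + L/6 (Q(L, h) = L/6 + h = h + L/6)
(Q(180, 304) - 28516)*(-256650 - 199634) = ((304 + (⅙)*180) - 28516)*(-256650 - 199634) = ((304 + 30) - 28516)*(-456284) = (334 - 28516)*(-456284) = -28182*(-456284) = 12858995688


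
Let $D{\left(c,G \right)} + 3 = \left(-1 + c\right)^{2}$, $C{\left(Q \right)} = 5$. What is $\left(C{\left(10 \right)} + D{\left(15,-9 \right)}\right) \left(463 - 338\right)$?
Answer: $24750$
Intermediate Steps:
$D{\left(c,G \right)} = -3 + \left(-1 + c\right)^{2}$
$\left(C{\left(10 \right)} + D{\left(15,-9 \right)}\right) \left(463 - 338\right) = \left(5 - \left(3 - \left(-1 + 15\right)^{2}\right)\right) \left(463 - 338\right) = \left(5 - \left(3 - 14^{2}\right)\right) 125 = \left(5 + \left(-3 + 196\right)\right) 125 = \left(5 + 193\right) 125 = 198 \cdot 125 = 24750$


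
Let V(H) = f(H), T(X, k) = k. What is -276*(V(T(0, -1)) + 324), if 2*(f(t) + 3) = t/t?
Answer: -88734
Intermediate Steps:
f(t) = -5/2 (f(t) = -3 + (t/t)/2 = -3 + (½)*1 = -3 + ½ = -5/2)
V(H) = -5/2
-276*(V(T(0, -1)) + 324) = -276*(-5/2 + 324) = -276*643/2 = -88734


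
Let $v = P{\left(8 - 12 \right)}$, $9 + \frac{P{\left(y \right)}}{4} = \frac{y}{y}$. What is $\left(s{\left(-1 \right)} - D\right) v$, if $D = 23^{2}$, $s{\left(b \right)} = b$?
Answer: $16960$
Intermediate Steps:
$P{\left(y \right)} = -32$ ($P{\left(y \right)} = -36 + 4 \frac{y}{y} = -36 + 4 \cdot 1 = -36 + 4 = -32$)
$v = -32$
$D = 529$
$\left(s{\left(-1 \right)} - D\right) v = \left(-1 - 529\right) \left(-32\right) = \left(-530\right) \left(-32\right) = 16960$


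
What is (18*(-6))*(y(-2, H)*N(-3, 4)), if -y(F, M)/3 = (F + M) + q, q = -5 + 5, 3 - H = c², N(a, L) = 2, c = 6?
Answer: -22680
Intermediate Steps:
H = -33 (H = 3 - 1*6² = 3 - 1*36 = 3 - 36 = -33)
q = 0
y(F, M) = -3*F - 3*M (y(F, M) = -3*((F + M) + 0) = -3*(F + M) = -3*F - 3*M)
(18*(-6))*(y(-2, H)*N(-3, 4)) = (18*(-6))*((-3*(-2) - 3*(-33))*2) = -108*(6 + 99)*2 = -11340*2 = -108*210 = -22680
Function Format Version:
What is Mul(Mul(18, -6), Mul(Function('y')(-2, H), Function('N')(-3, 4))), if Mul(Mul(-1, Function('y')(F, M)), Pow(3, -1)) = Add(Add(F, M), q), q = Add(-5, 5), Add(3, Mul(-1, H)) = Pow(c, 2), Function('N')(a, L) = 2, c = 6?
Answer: -22680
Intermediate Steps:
H = -33 (H = Add(3, Mul(-1, Pow(6, 2))) = Add(3, Mul(-1, 36)) = Add(3, -36) = -33)
q = 0
Function('y')(F, M) = Add(Mul(-3, F), Mul(-3, M)) (Function('y')(F, M) = Mul(-3, Add(Add(F, M), 0)) = Mul(-3, Add(F, M)) = Add(Mul(-3, F), Mul(-3, M)))
Mul(Mul(18, -6), Mul(Function('y')(-2, H), Function('N')(-3, 4))) = Mul(Mul(18, -6), Mul(Add(Mul(-3, -2), Mul(-3, -33)), 2)) = Mul(-108, Mul(Add(6, 99), 2)) = Mul(-108, Mul(105, 2)) = Mul(-108, 210) = -22680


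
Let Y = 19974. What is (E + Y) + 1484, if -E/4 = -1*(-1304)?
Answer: 16242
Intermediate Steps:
E = -5216 (E = -(-4)*(-1304) = -4*1304 = -5216)
(E + Y) + 1484 = (-5216 + 19974) + 1484 = 14758 + 1484 = 16242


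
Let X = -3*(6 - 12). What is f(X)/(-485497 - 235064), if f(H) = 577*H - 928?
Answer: -9458/720561 ≈ -0.013126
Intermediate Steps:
X = 18 (X = -3*(-6) = 18)
f(H) = -928 + 577*H
f(X)/(-485497 - 235064) = (-928 + 577*18)/(-485497 - 235064) = (-928 + 10386)/(-720561) = 9458*(-1/720561) = -9458/720561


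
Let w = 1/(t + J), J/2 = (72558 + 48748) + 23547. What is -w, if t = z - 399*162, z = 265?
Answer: -1/225333 ≈ -4.4379e-6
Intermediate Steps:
t = -64373 (t = 265 - 399*162 = 265 - 64638 = -64373)
J = 289706 (J = 2*((72558 + 48748) + 23547) = 2*(121306 + 23547) = 2*144853 = 289706)
w = 1/225333 (w = 1/(-64373 + 289706) = 1/225333 ≈ 4.4379e-6)
-w = -1*1/225333 = -1/225333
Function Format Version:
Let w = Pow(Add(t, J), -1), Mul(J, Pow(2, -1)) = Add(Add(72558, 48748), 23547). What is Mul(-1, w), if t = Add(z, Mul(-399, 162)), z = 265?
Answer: Rational(-1, 225333) ≈ -4.4379e-6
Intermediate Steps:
t = -64373 (t = Add(265, Mul(-399, 162)) = Add(265, -64638) = -64373)
J = 289706 (J = Mul(2, Add(Add(72558, 48748), 23547)) = Mul(2, Add(121306, 23547)) = Mul(2, 144853) = 289706)
w = Rational(1, 225333) (w = Pow(Add(-64373, 289706), -1) = Pow(225333, -1) = Rational(1, 225333) ≈ 4.4379e-6)
Mul(-1, w) = Mul(-1, Rational(1, 225333)) = Rational(-1, 225333)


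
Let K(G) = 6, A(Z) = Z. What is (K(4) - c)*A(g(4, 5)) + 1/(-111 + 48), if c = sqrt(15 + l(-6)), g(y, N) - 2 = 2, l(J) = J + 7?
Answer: 503/63 ≈ 7.9841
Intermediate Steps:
l(J) = 7 + J
g(y, N) = 4 (g(y, N) = 2 + 2 = 4)
c = 4 (c = sqrt(15 + (7 - 6)) = sqrt(15 + 1) = sqrt(16) = 4)
(K(4) - c)*A(g(4, 5)) + 1/(-111 + 48) = (6 - 1*4)*4 + 1/(-111 + 48) = (6 - 4)*4 + 1/(-63) = 2*4 - 1/63 = 8 - 1/63 = 503/63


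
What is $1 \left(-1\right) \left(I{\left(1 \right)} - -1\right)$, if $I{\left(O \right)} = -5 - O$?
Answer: $5$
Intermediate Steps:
$1 \left(-1\right) \left(I{\left(1 \right)} - -1\right) = 1 \left(-1\right) \left(\left(-5 - 1\right) - -1\right) = - (\left(-5 - 1\right) + 1) = - (-6 + 1) = \left(-1\right) \left(-5\right) = 5$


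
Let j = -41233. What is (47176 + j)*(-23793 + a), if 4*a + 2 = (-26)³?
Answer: -335036625/2 ≈ -1.6752e+8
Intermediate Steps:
a = -8789/2 (a = -½ + (¼)*(-26)³ = -½ + (¼)*(-17576) = -½ - 4394 = -8789/2 ≈ -4394.5)
(47176 + j)*(-23793 + a) = (47176 - 41233)*(-23793 - 8789/2) = 5943*(-56375/2) = -335036625/2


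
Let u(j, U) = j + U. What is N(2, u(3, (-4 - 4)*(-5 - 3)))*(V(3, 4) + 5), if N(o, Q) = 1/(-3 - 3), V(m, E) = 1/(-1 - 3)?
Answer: -19/24 ≈ -0.79167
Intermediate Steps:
V(m, E) = -¼ (V(m, E) = 1/(-4) = -¼)
u(j, U) = U + j
N(o, Q) = -⅙ (N(o, Q) = 1/(-6) = -⅙)
N(2, u(3, (-4 - 4)*(-5 - 3)))*(V(3, 4) + 5) = -(-¼ + 5)/6 = -⅙*19/4 = -19/24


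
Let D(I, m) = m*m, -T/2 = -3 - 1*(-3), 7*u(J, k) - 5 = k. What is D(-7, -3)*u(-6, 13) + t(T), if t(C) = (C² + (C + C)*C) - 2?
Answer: 148/7 ≈ 21.143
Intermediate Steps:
u(J, k) = 5/7 + k/7
T = 0 (T = -2*(-3 - 1*(-3)) = -2*(-3 + 3) = -2*0 = 0)
D(I, m) = m²
t(C) = -2 + 3*C² (t(C) = (C² + (2*C)*C) - 2 = (C² + 2*C²) - 2 = 3*C² - 2 = -2 + 3*C²)
D(-7, -3)*u(-6, 13) + t(T) = (-3)²*(5/7 + (⅐)*13) + (-2 + 3*0²) = 9*(5/7 + 13/7) + (-2 + 3*0) = 9*(18/7) + (-2 + 0) = 162/7 - 2 = 148/7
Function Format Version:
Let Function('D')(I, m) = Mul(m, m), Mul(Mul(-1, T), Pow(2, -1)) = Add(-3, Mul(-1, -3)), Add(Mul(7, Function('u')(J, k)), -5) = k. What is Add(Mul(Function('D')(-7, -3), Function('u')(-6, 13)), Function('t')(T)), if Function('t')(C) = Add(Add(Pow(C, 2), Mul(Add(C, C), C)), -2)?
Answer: Rational(148, 7) ≈ 21.143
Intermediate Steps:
Function('u')(J, k) = Add(Rational(5, 7), Mul(Rational(1, 7), k))
T = 0 (T = Mul(-2, Add(-3, Mul(-1, -3))) = Mul(-2, Add(-3, 3)) = Mul(-2, 0) = 0)
Function('D')(I, m) = Pow(m, 2)
Function('t')(C) = Add(-2, Mul(3, Pow(C, 2))) (Function('t')(C) = Add(Add(Pow(C, 2), Mul(Mul(2, C), C)), -2) = Add(Add(Pow(C, 2), Mul(2, Pow(C, 2))), -2) = Add(Mul(3, Pow(C, 2)), -2) = Add(-2, Mul(3, Pow(C, 2))))
Add(Mul(Function('D')(-7, -3), Function('u')(-6, 13)), Function('t')(T)) = Add(Mul(Pow(-3, 2), Add(Rational(5, 7), Mul(Rational(1, 7), 13))), Add(-2, Mul(3, Pow(0, 2)))) = Add(Mul(9, Add(Rational(5, 7), Rational(13, 7))), Add(-2, Mul(3, 0))) = Add(Mul(9, Rational(18, 7)), Add(-2, 0)) = Add(Rational(162, 7), -2) = Rational(148, 7)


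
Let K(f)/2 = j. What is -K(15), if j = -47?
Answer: 94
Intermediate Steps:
K(f) = -94 (K(f) = 2*(-47) = -94)
-K(15) = -1*(-94) = 94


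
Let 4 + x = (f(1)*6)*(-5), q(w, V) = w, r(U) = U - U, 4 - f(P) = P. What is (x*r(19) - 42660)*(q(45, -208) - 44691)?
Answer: 1904598360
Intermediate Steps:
f(P) = 4 - P
r(U) = 0
x = -94 (x = -4 + ((4 - 1*1)*6)*(-5) = -4 + ((4 - 1)*6)*(-5) = -4 + (3*6)*(-5) = -4 + 18*(-5) = -4 - 90 = -94)
(x*r(19) - 42660)*(q(45, -208) - 44691) = (-94*0 - 42660)*(45 - 44691) = (0 - 42660)*(-44646) = -42660*(-44646) = 1904598360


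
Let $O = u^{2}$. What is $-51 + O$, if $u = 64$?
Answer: $4045$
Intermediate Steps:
$O = 4096$ ($O = 64^{2} = 4096$)
$-51 + O = -51 + 4096 = 4045$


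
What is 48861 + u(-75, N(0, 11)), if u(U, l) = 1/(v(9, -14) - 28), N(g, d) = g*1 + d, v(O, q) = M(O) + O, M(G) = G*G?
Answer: 3029383/62 ≈ 48861.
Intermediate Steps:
M(G) = G**2
v(O, q) = O + O**2 (v(O, q) = O**2 + O = O + O**2)
N(g, d) = d + g (N(g, d) = g + d = d + g)
u(U, l) = 1/62 (u(U, l) = 1/(9*(1 + 9) - 28) = 1/(9*10 - 28) = 1/(90 - 28) = 1/62)
48861 + u(-75, N(0, 11)) = 48861 + 1/62 = 3029383/62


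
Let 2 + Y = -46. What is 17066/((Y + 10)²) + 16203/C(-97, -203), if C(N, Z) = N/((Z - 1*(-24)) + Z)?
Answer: 4469679913/70034 ≈ 63822.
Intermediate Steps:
Y = -48 (Y = -2 - 46 = -48)
C(N, Z) = N/(24 + 2*Z) (C(N, Z) = N/((Z + 24) + Z) = N/((24 + Z) + Z) = N/(24 + 2*Z))
17066/((Y + 10)²) + 16203/C(-97, -203) = 17066/((-48 + 10)²) + 16203/(((½)*(-97)/(12 - 203))) = 17066/((-38)²) + 16203/(((½)*(-97)/(-191))) = 17066/1444 + 16203/(((½)*(-97)*(-1/191))) = 17066*(1/1444) + 16203/(97/382) = 8533/722 + 16203*(382/97) = 8533/722 + 6189546/97 = 4469679913/70034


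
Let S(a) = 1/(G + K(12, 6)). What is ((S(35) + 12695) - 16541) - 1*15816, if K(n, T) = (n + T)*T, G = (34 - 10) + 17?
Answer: -2929637/149 ≈ -19662.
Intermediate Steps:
G = 41 (G = 24 + 17 = 41)
K(n, T) = T*(T + n) (K(n, T) = (T + n)*T = T*(T + n))
S(a) = 1/149 (S(a) = 1/(41 + 6*(6 + 12)) = 1/(41 + 6*18) = 1/(41 + 108) = 1/149)
((S(35) + 12695) - 16541) - 1*15816 = ((1/149 + 12695) - 16541) - 1*15816 = (1891556/149 - 16541) - 15816 = -573053/149 - 15816 = -2929637/149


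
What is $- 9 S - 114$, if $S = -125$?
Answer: $1011$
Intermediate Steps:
$- 9 S - 114 = \left(-9\right) \left(-125\right) - 114 = 1125 - 114 = 1011$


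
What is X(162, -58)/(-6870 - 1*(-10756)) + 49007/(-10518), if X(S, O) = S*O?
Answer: -4987385/704706 ≈ -7.0773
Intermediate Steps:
X(S, O) = O*S
X(162, -58)/(-6870 - 1*(-10756)) + 49007/(-10518) = (-58*162)/(-6870 - 1*(-10756)) + 49007/(-10518) = -9396/(-6870 + 10756) + 49007*(-1/10518) = -9396/3886 - 49007/10518 = -9396*1/3886 - 49007/10518 = -162/67 - 49007/10518 = -4987385/704706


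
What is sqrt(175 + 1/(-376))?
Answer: 3*sqrt(687234)/188 ≈ 13.229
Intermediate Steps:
sqrt(175 + 1/(-376)) = sqrt(175 - 1/376) = sqrt(65799/376) = 3*sqrt(687234)/188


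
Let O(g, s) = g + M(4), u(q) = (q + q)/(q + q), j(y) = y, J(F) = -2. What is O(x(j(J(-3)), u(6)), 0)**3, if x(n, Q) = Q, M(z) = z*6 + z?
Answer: 24389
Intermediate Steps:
M(z) = 7*z (M(z) = 6*z + z = 7*z)
u(q) = 1 (u(q) = (2*q)/((2*q)) = (2*q)*(1/(2*q)) = 1)
O(g, s) = 28 + g (O(g, s) = g + 7*4 = g + 28 = 28 + g)
O(x(j(J(-3)), u(6)), 0)**3 = (28 + 1)**3 = 29**3 = 24389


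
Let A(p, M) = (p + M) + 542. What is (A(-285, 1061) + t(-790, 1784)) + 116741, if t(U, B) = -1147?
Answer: 116912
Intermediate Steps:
A(p, M) = 542 + M + p (A(p, M) = (M + p) + 542 = 542 + M + p)
(A(-285, 1061) + t(-790, 1784)) + 116741 = ((542 + 1061 - 285) - 1147) + 116741 = (1318 - 1147) + 116741 = 171 + 116741 = 116912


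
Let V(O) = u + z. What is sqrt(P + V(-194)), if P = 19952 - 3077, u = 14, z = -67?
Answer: sqrt(16822) ≈ 129.70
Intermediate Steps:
P = 16875
V(O) = -53 (V(O) = 14 - 67 = -53)
sqrt(P + V(-194)) = sqrt(16875 - 53) = sqrt(16822)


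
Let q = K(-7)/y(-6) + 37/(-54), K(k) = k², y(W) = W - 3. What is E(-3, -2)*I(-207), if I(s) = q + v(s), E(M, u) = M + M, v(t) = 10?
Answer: -209/9 ≈ -23.222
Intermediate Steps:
y(W) = -3 + W
E(M, u) = 2*M
q = -331/54 (q = (-7)²/(-3 - 6) + 37/(-54) = 49/(-9) + 37*(-1/54) = 49*(-⅑) - 37/54 = -49/9 - 37/54 = -331/54 ≈ -6.1296)
I(s) = 209/54 (I(s) = -331/54 + 10 = 209/54)
E(-3, -2)*I(-207) = (2*(-3))*(209/54) = -6*209/54 = -209/9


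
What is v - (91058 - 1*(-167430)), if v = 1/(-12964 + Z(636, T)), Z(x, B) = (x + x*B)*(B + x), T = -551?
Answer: -7688974742433/29745964 ≈ -2.5849e+5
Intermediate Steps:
Z(x, B) = (B + x)*(x + B*x) (Z(x, B) = (x + B*x)*(B + x) = (B + x)*(x + B*x))
v = -1/29745964 (v = 1/(-12964 + 636*(-551 + 636 + (-551)² - 551*636)) = 1/(-12964 + 636*(-551 + 636 + 303601 - 350436)) = 1/(-12964 + 636*(-46750)) = 1/(-12964 - 29733000) = 1/(-29745964) = -1/29745964 ≈ -3.3618e-8)
v - (91058 - 1*(-167430)) = -1/29745964 - (91058 - 1*(-167430)) = -1/29745964 - (91058 + 167430) = -1/29745964 - 1*258488 = -1/29745964 - 258488 = -7688974742433/29745964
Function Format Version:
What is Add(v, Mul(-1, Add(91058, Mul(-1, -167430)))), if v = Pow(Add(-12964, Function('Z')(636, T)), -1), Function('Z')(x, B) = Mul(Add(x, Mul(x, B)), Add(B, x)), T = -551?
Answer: Rational(-7688974742433, 29745964) ≈ -2.5849e+5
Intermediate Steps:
Function('Z')(x, B) = Mul(Add(B, x), Add(x, Mul(B, x))) (Function('Z')(x, B) = Mul(Add(x, Mul(B, x)), Add(B, x)) = Mul(Add(B, x), Add(x, Mul(B, x))))
v = Rational(-1, 29745964) (v = Pow(Add(-12964, Mul(636, Add(-551, 636, Pow(-551, 2), Mul(-551, 636)))), -1) = Pow(Add(-12964, Mul(636, Add(-551, 636, 303601, -350436))), -1) = Pow(Add(-12964, Mul(636, -46750)), -1) = Pow(Add(-12964, -29733000), -1) = Pow(-29745964, -1) = Rational(-1, 29745964) ≈ -3.3618e-8)
Add(v, Mul(-1, Add(91058, Mul(-1, -167430)))) = Add(Rational(-1, 29745964), Mul(-1, Add(91058, Mul(-1, -167430)))) = Add(Rational(-1, 29745964), Mul(-1, Add(91058, 167430))) = Add(Rational(-1, 29745964), Mul(-1, 258488)) = Add(Rational(-1, 29745964), -258488) = Rational(-7688974742433, 29745964)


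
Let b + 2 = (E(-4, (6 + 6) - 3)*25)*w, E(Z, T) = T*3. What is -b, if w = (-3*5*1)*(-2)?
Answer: -20248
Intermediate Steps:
E(Z, T) = 3*T
w = 30 (w = -15*1*(-2) = -15*(-2) = 30)
b = 20248 (b = -2 + ((3*((6 + 6) - 3))*25)*30 = -2 + ((3*(12 - 3))*25)*30 = -2 + ((3*9)*25)*30 = -2 + (27*25)*30 = -2 + 675*30 = -2 + 20250 = 20248)
-b = -1*20248 = -20248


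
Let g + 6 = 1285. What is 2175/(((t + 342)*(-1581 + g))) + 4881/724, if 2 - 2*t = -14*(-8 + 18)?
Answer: 303606453/45150812 ≈ 6.7243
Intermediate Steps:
t = 71 (t = 1 - (-7)*(-8 + 18) = 1 - (-7)*10 = 1 - ½*(-140) = 1 + 70 = 71)
g = 1279 (g = -6 + 1285 = 1279)
2175/(((t + 342)*(-1581 + g))) + 4881/724 = 2175/(((71 + 342)*(-1581 + 1279))) + 4881/724 = 2175/((413*(-302))) + 4881*(1/724) = 2175/(-124726) + 4881/724 = 2175*(-1/124726) + 4881/724 = -2175/124726 + 4881/724 = 303606453/45150812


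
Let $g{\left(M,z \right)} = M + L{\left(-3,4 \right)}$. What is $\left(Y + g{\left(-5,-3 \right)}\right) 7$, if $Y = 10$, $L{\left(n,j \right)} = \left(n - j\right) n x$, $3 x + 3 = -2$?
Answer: $-210$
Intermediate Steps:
$x = - \frac{5}{3}$ ($x = -1 + \frac{1}{3} \left(-2\right) = -1 - \frac{2}{3} = - \frac{5}{3} \approx -1.6667$)
$L{\left(n,j \right)} = - \frac{5 n \left(n - j\right)}{3}$ ($L{\left(n,j \right)} = \left(n - j\right) n \left(- \frac{5}{3}\right) = n \left(n - j\right) \left(- \frac{5}{3}\right) = - \frac{5 n \left(n - j\right)}{3}$)
$g{\left(M,z \right)} = -35 + M$ ($g{\left(M,z \right)} = M + \frac{5}{3} \left(-3\right) \left(4 - -3\right) = M + \frac{5}{3} \left(-3\right) \left(4 + 3\right) = M + \frac{5}{3} \left(-3\right) 7 = M - 35 = -35 + M$)
$\left(Y + g{\left(-5,-3 \right)}\right) 7 = \left(10 - 40\right) 7 = \left(-30\right) 7 = -210$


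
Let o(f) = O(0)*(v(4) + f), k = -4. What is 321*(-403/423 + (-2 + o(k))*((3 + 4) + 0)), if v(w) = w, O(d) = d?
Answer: -676775/141 ≈ -4799.8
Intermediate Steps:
o(f) = 0 (o(f) = 0*(4 + f) = 0)
321*(-403/423 + (-2 + o(k))*((3 + 4) + 0)) = 321*(-403/423 + (-2 + 0)*((3 + 4) + 0)) = 321*(-403*1/423 - 2*(7 + 0)) = 321*(-403/423 - 2*7) = 321*(-403/423 - 14) = 321*(-6325/423) = -676775/141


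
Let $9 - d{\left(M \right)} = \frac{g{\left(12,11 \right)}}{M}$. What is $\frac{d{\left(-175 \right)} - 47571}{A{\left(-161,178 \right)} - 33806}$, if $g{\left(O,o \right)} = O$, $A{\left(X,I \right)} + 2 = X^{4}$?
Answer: $- \frac{2774446}{39192091925} \approx -7.0791 \cdot 10^{-5}$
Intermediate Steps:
$A{\left(X,I \right)} = -2 + X^{4}$
$d{\left(M \right)} = 9 - \frac{12}{M}$
$\frac{d{\left(-175 \right)} - 47571}{A{\left(-161,178 \right)} - 33806} = \frac{\left(9 - \frac{12}{-175}\right) - 47571}{\left(-2 + \left(-161\right)^{4}\right) - 33806} = \frac{\left(9 - - \frac{12}{175}\right) - 47571}{\left(-2 + 671898241\right) - 33806} = \frac{\left(9 + \frac{12}{175}\right) - 47571}{671898239 - 33806} = \frac{\frac{1587}{175} - 47571}{671864433} = \left(- \frac{8323338}{175}\right) \frac{1}{671864433} = - \frac{2774446}{39192091925}$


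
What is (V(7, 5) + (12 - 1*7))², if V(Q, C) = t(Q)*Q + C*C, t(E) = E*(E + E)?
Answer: 512656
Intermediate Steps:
t(E) = 2*E² (t(E) = E*(2*E) = 2*E²)
V(Q, C) = C² + 2*Q³ (V(Q, C) = (2*Q²)*Q + C*C = 2*Q³ + C² = C² + 2*Q³)
(V(7, 5) + (12 - 1*7))² = ((5² + 2*7³) + (12 - 1*7))² = ((25 + 2*343) + (12 - 7))² = ((25 + 686) + 5)² = (711 + 5)² = 716² = 512656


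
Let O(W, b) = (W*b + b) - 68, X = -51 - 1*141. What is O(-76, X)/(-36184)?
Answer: -3583/9046 ≈ -0.39609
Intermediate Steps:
X = -192 (X = -51 - 141 = -192)
O(W, b) = -68 + b + W*b (O(W, b) = (b + W*b) - 68 = -68 + b + W*b)
O(-76, X)/(-36184) = (-68 - 192 - 76*(-192))/(-36184) = (-68 - 192 + 14592)*(-1/36184) = 14332*(-1/36184) = -3583/9046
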